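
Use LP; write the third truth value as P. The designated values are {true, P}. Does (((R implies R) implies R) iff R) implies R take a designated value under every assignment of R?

Countermodel: R=false gives false, which is not designated.

No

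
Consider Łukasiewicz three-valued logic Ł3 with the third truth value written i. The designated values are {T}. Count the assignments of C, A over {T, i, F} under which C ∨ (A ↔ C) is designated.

5

Of the 9 assignments, 5 give a value in {T}.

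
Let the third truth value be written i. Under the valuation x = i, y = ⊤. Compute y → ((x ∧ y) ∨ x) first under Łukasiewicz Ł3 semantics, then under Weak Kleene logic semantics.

i; i

In Łukasiewicz Ł3: x ∧ y = i ∧ ⊤ = i
(x ∧ y) ∨ x = i ∨ i = i
y → ((x ∧ y) ∨ x) = ⊤ → i = i  [min(1, 1−1+½)]
In Weak Kleene logic: x ∧ y = i ∧ ⊤ = i
(x ∧ y) ∨ x = i ∨ i = i
y → ((x ∧ y) ∨ x) = ⊤ → i = i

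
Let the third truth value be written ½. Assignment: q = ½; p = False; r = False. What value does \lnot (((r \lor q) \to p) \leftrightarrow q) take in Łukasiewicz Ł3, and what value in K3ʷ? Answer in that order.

In Łukasiewicz Ł3: r \lor q = False \lor ½ = ½
(r \lor q) \to p = ½ \to False = ½  [min(1, 1−½+0)]
((r \lor q) \to p) \leftrightarrow q = ½ \leftrightarrow ½ = True
\lnot (((r \lor q) \to p) \leftrightarrow q) = \lnot True = False
In K3ʷ: r \lor q = False \lor ½ = ½
(r \lor q) \to p = ½ \to False = ½
((r \lor q) \to p) \leftrightarrow q = ½ \leftrightarrow ½ = ½
\lnot (((r \lor q) \to p) \leftrightarrow q) = \lnot ½ = ½
They differ because Łukasiewicz Ł3 and K3ʷ treat ½ differently under the binary connectives.

False; ½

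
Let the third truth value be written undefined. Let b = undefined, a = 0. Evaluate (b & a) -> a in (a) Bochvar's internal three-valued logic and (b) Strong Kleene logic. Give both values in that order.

In Bochvar's internal three-valued logic: b & a = undefined & 0 = undefined
(b & a) -> a = undefined -> 0 = undefined  [any arg is the third value ⇒ result is the third value]
In Strong Kleene logic: b & a = undefined & 0 = 0
(b & a) -> a = 0 -> 0 = 1
They differ because Bochvar's internal three-valued logic and Strong Kleene logic treat undefined differently under the binary connectives.

undefined; 1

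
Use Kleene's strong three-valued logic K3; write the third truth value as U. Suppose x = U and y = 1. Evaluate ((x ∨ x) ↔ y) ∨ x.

U

x ∨ x = U ∨ U = U
(x ∨ x) ↔ y = U ↔ 1 = U
((x ∨ x) ↔ y) ∨ x = U ∨ U = U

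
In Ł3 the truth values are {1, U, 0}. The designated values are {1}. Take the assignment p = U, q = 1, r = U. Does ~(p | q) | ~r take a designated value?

No

p | q = U | 1 = 1
~(p | q) = ~1 = 0
~r = ~U = U
~(p | q) | ~r = 0 | U = U
U ∉ {1}.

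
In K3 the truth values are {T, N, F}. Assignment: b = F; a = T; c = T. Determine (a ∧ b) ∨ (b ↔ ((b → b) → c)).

F

a ∧ b = T ∧ F = F
b → b = F → F = T
(b → b) → c = T → T = T
b ↔ ((b → b) → c) = F ↔ T = F
(a ∧ b) ∨ (b ↔ ((b → b) → c)) = F ∨ F = F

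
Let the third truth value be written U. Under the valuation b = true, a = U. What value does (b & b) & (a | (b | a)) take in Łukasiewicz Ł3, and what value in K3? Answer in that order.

In Łukasiewicz Ł3: b & b = true & true = true
b | a = true | U = true
a | (b | a) = U | true = true
(b & b) & (a | (b | a)) = true & true = true
In K3: b & b = true & true = true
b | a = true | U = true
a | (b | a) = U | true = true
(b & b) & (a | (b | a)) = true & true = true

true; true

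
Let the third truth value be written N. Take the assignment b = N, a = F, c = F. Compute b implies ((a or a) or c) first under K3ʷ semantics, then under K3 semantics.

N; N

In K3ʷ: a or a = F or F = F
(a or a) or c = F or F = F
b implies ((a or a) or c) = N implies F = N  [any arg is the third value ⇒ result is the third value]
In K3: a or a = F or F = F
(a or a) or c = F or F = F
b implies ((a or a) or c) = N implies F = N  [not N or F]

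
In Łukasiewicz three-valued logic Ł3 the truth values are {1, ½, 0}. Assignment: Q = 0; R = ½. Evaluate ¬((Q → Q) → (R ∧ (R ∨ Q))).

½

Q → Q = 0 → 0 = 1
R ∨ Q = ½ ∨ 0 = ½
R ∧ (R ∨ Q) = ½ ∧ ½ = ½
(Q → Q) → (R ∧ (R ∨ Q)) = 1 → ½ = ½
¬((Q → Q) → (R ∧ (R ∨ Q))) = ¬½ = ½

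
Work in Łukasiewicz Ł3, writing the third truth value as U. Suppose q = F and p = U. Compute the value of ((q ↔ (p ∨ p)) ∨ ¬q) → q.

F

p ∨ p = U ∨ U = U
q ↔ (p ∨ p) = F ↔ U = U  [1 − |0−½|]
¬q = ¬F = T
(q ↔ (p ∨ p)) ∨ ¬q = U ∨ T = T
((q ↔ (p ∨ p)) ∨ ¬q) → q = T → F = F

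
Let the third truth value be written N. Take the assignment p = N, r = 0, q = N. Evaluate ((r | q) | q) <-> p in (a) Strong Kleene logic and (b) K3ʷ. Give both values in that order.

N; N

In Strong Kleene logic: r | q = 0 | N = N
(r | q) | q = N | N = N
((r | q) | q) <-> p = N <-> N = N
In K3ʷ: r | q = 0 | N = N
(r | q) | q = N | N = N
((r | q) | q) <-> p = N <-> N = N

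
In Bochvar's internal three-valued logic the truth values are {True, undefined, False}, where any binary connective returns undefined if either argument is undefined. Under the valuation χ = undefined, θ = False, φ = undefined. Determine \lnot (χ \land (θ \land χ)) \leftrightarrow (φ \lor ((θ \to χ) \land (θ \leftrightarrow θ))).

undefined

θ \land χ = False \land undefined = undefined
χ \land (θ \land χ) = undefined \land undefined = undefined
\lnot (χ \land (θ \land χ)) = \lnot undefined = undefined
θ \to χ = False \to undefined = undefined
θ \leftrightarrow θ = False \leftrightarrow False = True
(θ \to χ) \land (θ \leftrightarrow θ) = undefined \land True = undefined
φ \lor ((θ \to χ) \land (θ \leftrightarrow θ)) = undefined \lor undefined = undefined
\lnot (χ \land (θ \land χ)) \leftrightarrow (φ \lor ((θ \to χ) \land (θ \leftrightarrow θ))) = undefined \leftrightarrow undefined = undefined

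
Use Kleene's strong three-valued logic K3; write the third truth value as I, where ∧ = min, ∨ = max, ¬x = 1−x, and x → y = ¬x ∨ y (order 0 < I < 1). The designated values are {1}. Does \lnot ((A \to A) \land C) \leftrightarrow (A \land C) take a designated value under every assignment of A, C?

Countermodel: A=1, C=1 gives 0, which is not designated.

No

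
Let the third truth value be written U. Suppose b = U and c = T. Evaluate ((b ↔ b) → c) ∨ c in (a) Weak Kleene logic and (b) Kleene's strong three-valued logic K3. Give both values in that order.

In Weak Kleene logic: b ↔ b = U ↔ U = U
(b ↔ b) → c = U → T = U  [any arg is the third value ⇒ result is the third value]
((b ↔ b) → c) ∨ c = U ∨ T = U
In Kleene's strong three-valued logic K3: b ↔ b = U ↔ U = U
(b ↔ b) → c = U → T = T
((b ↔ b) → c) ∨ c = T ∨ T = T
They differ because Weak Kleene logic and Kleene's strong three-valued logic K3 treat U differently under the binary connectives.

U; T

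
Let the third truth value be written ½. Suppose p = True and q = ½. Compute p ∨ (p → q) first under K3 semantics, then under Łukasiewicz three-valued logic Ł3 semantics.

In K3: p → q = True → ½ = ½  [¬True ∨ ½]
p ∨ (p → q) = True ∨ ½ = True
In Łukasiewicz three-valued logic Ł3: p → q = True → ½ = ½
p ∨ (p → q) = True ∨ ½ = True

True; True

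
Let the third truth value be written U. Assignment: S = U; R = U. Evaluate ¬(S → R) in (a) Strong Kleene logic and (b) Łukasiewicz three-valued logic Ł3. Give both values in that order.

U; ⊥

In Strong Kleene logic: S → R = U → U = U  [¬U ∨ U]
¬(S → R) = ¬U = U
In Łukasiewicz three-valued logic Ł3: S → R = U → U = ⊤  [min(1, 1−½+½)]
¬(S → R) = ¬⊤ = ⊥
They differ because Strong Kleene logic and Łukasiewicz three-valued logic Ł3 treat U differently under implication.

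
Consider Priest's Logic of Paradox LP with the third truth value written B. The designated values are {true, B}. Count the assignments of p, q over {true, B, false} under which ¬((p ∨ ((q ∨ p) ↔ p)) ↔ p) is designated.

Of the 9 assignments, 5 give a value in {true, B}.

5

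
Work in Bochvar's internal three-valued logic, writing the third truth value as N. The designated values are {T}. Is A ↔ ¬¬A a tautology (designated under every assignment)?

No

Countermodel: A=N gives N, which is not designated.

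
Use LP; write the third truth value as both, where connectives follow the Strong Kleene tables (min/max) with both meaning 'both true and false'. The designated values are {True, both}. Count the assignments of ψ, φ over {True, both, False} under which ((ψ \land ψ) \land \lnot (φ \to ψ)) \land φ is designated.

Designated under: (ψ=both, φ=True); (ψ=both, φ=both).

2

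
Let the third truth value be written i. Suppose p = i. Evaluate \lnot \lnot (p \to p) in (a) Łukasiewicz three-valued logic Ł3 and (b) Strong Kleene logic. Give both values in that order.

1; i

In Łukasiewicz three-valued logic Ł3: p \to p = i \to i = 1  [min(1, 1−½+½)]
\lnot (p \to p) = \lnot 1 = 0
\lnot \lnot (p \to p) = \lnot 0 = 1
In Strong Kleene logic: p \to p = i \to i = i  [\lnot i \lor i]
\lnot (p \to p) = \lnot i = i
\lnot \lnot (p \to p) = \lnot i = i
They differ because Łukasiewicz three-valued logic Ł3 and Strong Kleene logic treat i differently under implication.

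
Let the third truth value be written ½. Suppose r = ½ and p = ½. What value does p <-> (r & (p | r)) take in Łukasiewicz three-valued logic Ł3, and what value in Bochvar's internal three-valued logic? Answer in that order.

⊤; ½

In Łukasiewicz three-valued logic Ł3: p | r = ½ | ½ = ½
r & (p | r) = ½ & ½ = ½
p <-> (r & (p | r)) = ½ <-> ½ = ⊤  [1 − |½−½|]
In Bochvar's internal three-valued logic: p | r = ½ | ½ = ½
r & (p | r) = ½ & ½ = ½
p <-> (r & (p | r)) = ½ <-> ½ = ½
They differ because Łukasiewicz three-valued logic Ł3 and Bochvar's internal three-valued logic treat ½ differently under the binary connectives.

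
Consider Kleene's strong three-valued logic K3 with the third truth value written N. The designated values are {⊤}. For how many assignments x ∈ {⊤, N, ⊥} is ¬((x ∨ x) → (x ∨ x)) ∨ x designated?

x=⊤: ⊤ ✓
x=N: N ·
x=⊥: ⊥ ·

1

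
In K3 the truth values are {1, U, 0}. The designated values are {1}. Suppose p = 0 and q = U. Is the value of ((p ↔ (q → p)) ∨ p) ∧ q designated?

No

q → p = U → 0 = U
p ↔ (q → p) = 0 ↔ U = U
(p ↔ (q → p)) ∨ p = U ∨ 0 = U
((p ↔ (q → p)) ∨ p) ∧ q = U ∧ U = U
U ∉ {1}.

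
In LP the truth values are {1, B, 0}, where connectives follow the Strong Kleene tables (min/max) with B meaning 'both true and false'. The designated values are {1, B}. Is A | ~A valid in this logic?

Every assignment of A over {1, B, 0} gives a value in {1, B}.
In particular, with A=B: A | ~A = B.

Yes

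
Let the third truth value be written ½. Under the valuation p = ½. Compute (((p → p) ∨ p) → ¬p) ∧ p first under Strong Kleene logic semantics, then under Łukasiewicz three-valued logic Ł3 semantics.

½; ½

In Strong Kleene logic: p → p = ½ → ½ = ½  [¬½ ∨ ½]
(p → p) ∨ p = ½ ∨ ½ = ½
¬p = ¬½ = ½
((p → p) ∨ p) → ¬p = ½ → ½ = ½
(((p → p) ∨ p) → ¬p) ∧ p = ½ ∧ ½ = ½
In Łukasiewicz three-valued logic Ł3: p → p = ½ → ½ = True  [min(1, 1−½+½)]
(p → p) ∨ p = True ∨ ½ = True
¬p = ¬½ = ½
((p → p) ∨ p) → ¬p = True → ½ = ½
(((p → p) ∨ p) → ¬p) ∧ p = ½ ∧ ½ = ½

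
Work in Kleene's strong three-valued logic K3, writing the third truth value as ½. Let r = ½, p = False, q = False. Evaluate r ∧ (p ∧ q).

p ∧ q = False ∧ False = False
r ∧ (p ∧ q) = ½ ∧ False = False

False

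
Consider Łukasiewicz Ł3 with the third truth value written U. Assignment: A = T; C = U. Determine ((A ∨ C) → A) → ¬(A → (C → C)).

A ∨ C = T ∨ U = T
(A ∨ C) → A = T → T = T
C → C = U → U = T  [min(1, 1−½+½)]
A → (C → C) = T → T = T
¬(A → (C → C)) = ¬T = F
((A ∨ C) → A) → ¬(A → (C → C)) = T → F = F

F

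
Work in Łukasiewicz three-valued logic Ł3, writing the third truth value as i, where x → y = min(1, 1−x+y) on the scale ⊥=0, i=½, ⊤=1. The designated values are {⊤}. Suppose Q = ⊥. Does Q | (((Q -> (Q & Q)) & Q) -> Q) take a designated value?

Yes

Q & Q = ⊥ & ⊥ = ⊥
Q -> (Q & Q) = ⊥ -> ⊥ = ⊤
(Q -> (Q & Q)) & Q = ⊤ & ⊥ = ⊥
((Q -> (Q & Q)) & Q) -> Q = ⊥ -> ⊥ = ⊤
Q | (((Q -> (Q & Q)) & Q) -> Q) = ⊥ | ⊤ = ⊤
⊤ ∈ {⊤}.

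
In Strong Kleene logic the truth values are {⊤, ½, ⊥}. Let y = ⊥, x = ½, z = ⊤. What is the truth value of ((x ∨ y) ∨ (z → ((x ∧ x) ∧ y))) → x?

x ∨ y = ½ ∨ ⊥ = ½
x ∧ x = ½ ∧ ½ = ½
(x ∧ x) ∧ y = ½ ∧ ⊥ = ⊥
z → ((x ∧ x) ∧ y) = ⊤ → ⊥ = ⊥
(x ∨ y) ∨ (z → ((x ∧ x) ∧ y)) = ½ ∨ ⊥ = ½
((x ∨ y) ∨ (z → ((x ∧ x) ∧ y))) → x = ½ → ½ = ½  [¬½ ∨ ½]

½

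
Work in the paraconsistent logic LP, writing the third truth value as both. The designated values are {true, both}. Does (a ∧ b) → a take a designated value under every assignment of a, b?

Yes

Every assignment of a, b over {true, both, false} gives a value in {true, both}.
In particular, with a=both, b=both: (a ∧ b) → a = both.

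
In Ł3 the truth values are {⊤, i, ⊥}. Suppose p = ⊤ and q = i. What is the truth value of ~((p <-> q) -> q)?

⊥

p <-> q = ⊤ <-> i = i  [1 − |1−½|]
(p <-> q) -> q = i -> i = ⊤
~((p <-> q) -> q) = ~⊤ = ⊥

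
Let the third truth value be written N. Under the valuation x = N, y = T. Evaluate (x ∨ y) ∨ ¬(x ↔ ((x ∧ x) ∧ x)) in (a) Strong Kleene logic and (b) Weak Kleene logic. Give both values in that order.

T; N

In Strong Kleene logic: x ∨ y = N ∨ T = T
x ∧ x = N ∧ N = N
(x ∧ x) ∧ x = N ∧ N = N
x ↔ ((x ∧ x) ∧ x) = N ↔ N = N
¬(x ↔ ((x ∧ x) ∧ x)) = ¬N = N
(x ∨ y) ∨ ¬(x ↔ ((x ∧ x) ∧ x)) = T ∨ N = T
In Weak Kleene logic: x ∨ y = N ∨ T = N
x ∧ x = N ∧ N = N
(x ∧ x) ∧ x = N ∧ N = N
x ↔ ((x ∧ x) ∧ x) = N ↔ N = N
¬(x ↔ ((x ∧ x) ∧ x)) = ¬N = N
(x ∨ y) ∨ ¬(x ↔ ((x ∧ x) ∧ x)) = N ∨ N = N
They differ because Strong Kleene logic and Weak Kleene logic treat N differently under the binary connectives.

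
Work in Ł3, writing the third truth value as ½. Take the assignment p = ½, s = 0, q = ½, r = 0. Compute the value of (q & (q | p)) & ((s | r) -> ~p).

½

q | p = ½ | ½ = ½
q & (q | p) = ½ & ½ = ½
s | r = 0 | 0 = 0
~p = ~½ = ½
(s | r) -> ~p = 0 -> ½ = 1
(q & (q | p)) & ((s | r) -> ~p) = ½ & 1 = ½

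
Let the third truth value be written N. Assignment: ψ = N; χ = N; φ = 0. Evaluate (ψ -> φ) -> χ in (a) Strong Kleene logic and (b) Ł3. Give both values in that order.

In Strong Kleene logic: ψ -> φ = N -> 0 = N
(ψ -> φ) -> χ = N -> N = N
In Ł3: ψ -> φ = N -> 0 = N
(ψ -> φ) -> χ = N -> N = 1
They differ because Strong Kleene logic and Ł3 treat N differently under implication.

N; 1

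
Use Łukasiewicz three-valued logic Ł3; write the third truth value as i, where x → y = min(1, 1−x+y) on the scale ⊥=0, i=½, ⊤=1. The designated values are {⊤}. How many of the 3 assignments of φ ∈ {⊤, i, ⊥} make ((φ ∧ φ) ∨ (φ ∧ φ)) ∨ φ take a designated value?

1

φ=⊤: ⊤ ✓
φ=i: i ·
φ=⊥: ⊥ ·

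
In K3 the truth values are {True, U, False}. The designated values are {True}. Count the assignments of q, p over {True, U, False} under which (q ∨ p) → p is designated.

Designated under: (q=True, p=True); (q=U, p=True); (q=False, p=True); (q=False, p=False).

4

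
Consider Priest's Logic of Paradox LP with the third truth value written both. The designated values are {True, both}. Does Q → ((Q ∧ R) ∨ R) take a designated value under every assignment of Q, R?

Countermodel: Q=True, R=False gives False, which is not designated.

No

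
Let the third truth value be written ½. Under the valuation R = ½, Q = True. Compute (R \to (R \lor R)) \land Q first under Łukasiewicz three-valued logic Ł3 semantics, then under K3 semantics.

True; ½

In Łukasiewicz three-valued logic Ł3: R \lor R = ½ \lor ½ = ½
R \to (R \lor R) = ½ \to ½ = True  [min(1, 1−½+½)]
(R \to (R \lor R)) \land Q = True \land True = True
In K3: R \lor R = ½ \lor ½ = ½
R \to (R \lor R) = ½ \to ½ = ½
(R \to (R \lor R)) \land Q = ½ \land True = ½
They differ because Łukasiewicz three-valued logic Ł3 and K3 treat ½ differently under implication.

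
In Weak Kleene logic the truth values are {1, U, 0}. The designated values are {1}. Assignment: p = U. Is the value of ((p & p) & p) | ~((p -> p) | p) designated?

No

p & p = U & U = U
(p & p) & p = U & U = U
p -> p = U -> U = U
(p -> p) | p = U | U = U
~((p -> p) | p) = ~U = U
((p & p) & p) | ~((p -> p) | p) = U | U = U
U ∉ {1}.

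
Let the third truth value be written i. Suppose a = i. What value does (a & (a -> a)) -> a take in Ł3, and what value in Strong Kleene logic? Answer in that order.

true; i

In Ł3: a -> a = i -> i = true
a & (a -> a) = i & true = i
(a & (a -> a)) -> a = i -> i = true
In Strong Kleene logic: a -> a = i -> i = i  [~i | i]
a & (a -> a) = i & i = i
(a & (a -> a)) -> a = i -> i = i
They differ because Ł3 and Strong Kleene logic treat i differently under implication.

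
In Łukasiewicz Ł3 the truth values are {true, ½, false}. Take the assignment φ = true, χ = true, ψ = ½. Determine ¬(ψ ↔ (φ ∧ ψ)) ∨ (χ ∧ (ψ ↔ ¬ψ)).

φ ∧ ψ = true ∧ ½ = ½
ψ ↔ (φ ∧ ψ) = ½ ↔ ½ = true
¬(ψ ↔ (φ ∧ ψ)) = ¬true = false
¬ψ = ¬½ = ½
ψ ↔ ¬ψ = ½ ↔ ½ = true
χ ∧ (ψ ↔ ¬ψ) = true ∧ true = true
¬(ψ ↔ (φ ∧ ψ)) ∨ (χ ∧ (ψ ↔ ¬ψ)) = false ∨ true = true

true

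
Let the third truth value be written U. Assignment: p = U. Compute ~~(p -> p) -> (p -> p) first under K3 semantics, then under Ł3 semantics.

U; True

In K3: p -> p = U -> U = U  [~U | U]
~(p -> p) = ~U = U
~~(p -> p) = ~U = U
p -> p = U -> U = U
~~(p -> p) -> (p -> p) = U -> U = U
In Ł3: p -> p = U -> U = True  [min(1, 1−½+½)]
~(p -> p) = ~True = False
~~(p -> p) = ~False = True
p -> p = U -> U = True
~~(p -> p) -> (p -> p) = True -> True = True
They differ because K3 and Ł3 treat U differently under implication.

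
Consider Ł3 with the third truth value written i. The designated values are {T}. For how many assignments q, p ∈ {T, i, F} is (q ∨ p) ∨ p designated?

5

Of the 9 assignments, 5 give a value in {T}.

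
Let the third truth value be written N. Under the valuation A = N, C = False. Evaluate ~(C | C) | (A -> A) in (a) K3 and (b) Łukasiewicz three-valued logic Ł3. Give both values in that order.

In K3: C | C = False | False = False
~(C | C) = ~False = True
A -> A = N -> N = N
~(C | C) | (A -> A) = True | N = True
In Łukasiewicz three-valued logic Ł3: C | C = False | False = False
~(C | C) = ~False = True
A -> A = N -> N = True
~(C | C) | (A -> A) = True | True = True

True; True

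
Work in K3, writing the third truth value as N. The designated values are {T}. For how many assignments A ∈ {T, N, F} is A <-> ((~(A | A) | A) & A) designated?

2

A=T: T ✓
A=N: N ·
A=F: T ✓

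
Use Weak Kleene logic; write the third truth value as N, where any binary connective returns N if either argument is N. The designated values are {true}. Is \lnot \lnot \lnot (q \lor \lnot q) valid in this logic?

No

Countermodel: q=true gives false, which is not designated.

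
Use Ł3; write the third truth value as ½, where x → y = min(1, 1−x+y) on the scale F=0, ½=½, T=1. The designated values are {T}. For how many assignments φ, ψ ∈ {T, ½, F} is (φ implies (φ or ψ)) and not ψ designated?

Designated under: (φ=T, ψ=F); (φ=½, ψ=F); (φ=F, ψ=F).

3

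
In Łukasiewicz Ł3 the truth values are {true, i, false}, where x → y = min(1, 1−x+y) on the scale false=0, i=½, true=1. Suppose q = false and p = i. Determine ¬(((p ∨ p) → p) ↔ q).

true

p ∨ p = i ∨ i = i
(p ∨ p) → p = i → i = true
((p ∨ p) → p) ↔ q = true ↔ false = false
¬(((p ∨ p) → p) ↔ q) = ¬false = true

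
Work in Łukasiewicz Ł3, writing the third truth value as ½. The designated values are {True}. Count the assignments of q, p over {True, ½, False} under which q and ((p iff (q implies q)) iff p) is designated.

Designated under: (q=True, p=True); (q=True, p=½); (q=True, p=False).

3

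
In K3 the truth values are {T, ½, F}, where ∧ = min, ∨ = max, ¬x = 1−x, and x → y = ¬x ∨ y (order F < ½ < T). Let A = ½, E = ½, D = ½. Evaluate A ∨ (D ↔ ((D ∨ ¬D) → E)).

¬D = ¬½ = ½
D ∨ ¬D = ½ ∨ ½ = ½
(D ∨ ¬D) → E = ½ → ½ = ½  [¬½ ∨ ½]
D ↔ ((D ∨ ¬D) → E) = ½ ↔ ½ = ½
A ∨ (D ↔ ((D ∨ ¬D) → E)) = ½ ∨ ½ = ½

½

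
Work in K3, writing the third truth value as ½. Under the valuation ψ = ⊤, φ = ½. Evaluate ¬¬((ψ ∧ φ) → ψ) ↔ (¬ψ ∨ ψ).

⊤

ψ ∧ φ = ⊤ ∧ ½ = ½
(ψ ∧ φ) → ψ = ½ → ⊤ = ⊤  [¬½ ∨ ⊤]
¬((ψ ∧ φ) → ψ) = ¬⊤ = ⊥
¬¬((ψ ∧ φ) → ψ) = ¬⊥ = ⊤
¬ψ = ¬⊤ = ⊥
¬ψ ∨ ψ = ⊥ ∨ ⊤ = ⊤
¬¬((ψ ∧ φ) → ψ) ↔ (¬ψ ∨ ψ) = ⊤ ↔ ⊤ = ⊤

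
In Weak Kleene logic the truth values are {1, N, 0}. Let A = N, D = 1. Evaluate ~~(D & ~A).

N

~A = ~N = N
D & ~A = 1 & N = N
~(D & ~A) = ~N = N
~~(D & ~A) = ~N = N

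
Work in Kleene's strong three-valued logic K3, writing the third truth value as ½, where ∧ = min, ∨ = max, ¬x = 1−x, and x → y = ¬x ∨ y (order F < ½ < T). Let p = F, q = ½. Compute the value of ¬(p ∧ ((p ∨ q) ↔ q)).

T

p ∨ q = F ∨ ½ = ½
(p ∨ q) ↔ q = ½ ↔ ½ = ½
p ∧ ((p ∨ q) ↔ q) = F ∧ ½ = F
¬(p ∧ ((p ∨ q) ↔ q)) = ¬F = T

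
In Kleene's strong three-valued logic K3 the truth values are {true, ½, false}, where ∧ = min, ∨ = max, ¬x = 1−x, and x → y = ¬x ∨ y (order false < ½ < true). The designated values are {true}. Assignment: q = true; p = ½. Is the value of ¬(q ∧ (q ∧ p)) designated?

q ∧ p = true ∧ ½ = ½
q ∧ (q ∧ p) = true ∧ ½ = ½
¬(q ∧ (q ∧ p)) = ¬½ = ½
½ ∉ {true}.

No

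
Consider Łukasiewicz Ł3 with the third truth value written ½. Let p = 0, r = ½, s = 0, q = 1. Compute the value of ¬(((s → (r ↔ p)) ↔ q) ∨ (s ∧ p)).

r ↔ p = ½ ↔ 0 = ½
s → (r ↔ p) = 0 → ½ = 1
(s → (r ↔ p)) ↔ q = 1 ↔ 1 = 1
s ∧ p = 0 ∧ 0 = 0
((s → (r ↔ p)) ↔ q) ∨ (s ∧ p) = 1 ∨ 0 = 1
¬(((s → (r ↔ p)) ↔ q) ∨ (s ∧ p)) = ¬1 = 0

0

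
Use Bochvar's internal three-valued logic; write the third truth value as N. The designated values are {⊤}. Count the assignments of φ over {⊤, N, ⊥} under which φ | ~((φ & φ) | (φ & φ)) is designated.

2

φ=⊤: ⊤ ✓
φ=N: N ·
φ=⊥: ⊤ ✓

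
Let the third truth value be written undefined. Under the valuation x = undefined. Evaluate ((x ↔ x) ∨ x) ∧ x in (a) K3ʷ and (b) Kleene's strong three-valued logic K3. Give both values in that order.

undefined; undefined

In K3ʷ: x ↔ x = undefined ↔ undefined = undefined
(x ↔ x) ∨ x = undefined ∨ undefined = undefined
((x ↔ x) ∨ x) ∧ x = undefined ∧ undefined = undefined
In Kleene's strong three-valued logic K3: x ↔ x = undefined ↔ undefined = undefined
(x ↔ x) ∨ x = undefined ∨ undefined = undefined
((x ↔ x) ∨ x) ∧ x = undefined ∧ undefined = undefined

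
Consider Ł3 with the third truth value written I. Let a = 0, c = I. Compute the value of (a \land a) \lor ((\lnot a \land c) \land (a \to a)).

I

a \land a = 0 \land 0 = 0
\lnot a = \lnot 0 = 1
\lnot a \land c = 1 \land I = I
a \to a = 0 \to 0 = 1
(\lnot a \land c) \land (a \to a) = I \land 1 = I
(a \land a) \lor ((\lnot a \land c) \land (a \to a)) = 0 \lor I = I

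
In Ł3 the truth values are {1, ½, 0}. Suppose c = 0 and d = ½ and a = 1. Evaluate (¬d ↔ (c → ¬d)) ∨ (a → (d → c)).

¬d = ¬½ = ½
¬d = ¬½ = ½
c → ¬d = 0 → ½ = 1
¬d ↔ (c → ¬d) = ½ ↔ 1 = ½
d → c = ½ → 0 = ½
a → (d → c) = 1 → ½ = ½
(¬d ↔ (c → ¬d)) ∨ (a → (d → c)) = ½ ∨ ½ = ½

½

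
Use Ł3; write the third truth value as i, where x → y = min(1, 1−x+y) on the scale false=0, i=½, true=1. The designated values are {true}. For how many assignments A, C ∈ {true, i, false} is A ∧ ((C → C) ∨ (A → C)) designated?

3

Designated under: (A=true, C=true); (A=true, C=i); (A=true, C=false).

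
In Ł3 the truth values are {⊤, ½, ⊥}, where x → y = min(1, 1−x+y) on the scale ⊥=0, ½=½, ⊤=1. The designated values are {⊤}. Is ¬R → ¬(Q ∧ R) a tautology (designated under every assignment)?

Yes

Every assignment of R, Q over {⊤, ½, ⊥} gives a value in {⊤}.
In particular, with R=½, Q=½: ¬R → ¬(Q ∧ R) = ⊤.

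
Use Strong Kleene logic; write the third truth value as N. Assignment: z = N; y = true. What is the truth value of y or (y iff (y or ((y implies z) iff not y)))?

true

y implies z = true implies N = N
not y = not true = false
(y implies z) iff not y = N iff false = N
y or ((y implies z) iff not y) = true or N = true
y iff (y or ((y implies z) iff not y)) = true iff true = true
y or (y iff (y or ((y implies z) iff not y))) = true or true = true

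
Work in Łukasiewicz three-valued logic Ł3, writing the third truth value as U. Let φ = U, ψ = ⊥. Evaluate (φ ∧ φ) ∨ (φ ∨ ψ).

U

φ ∧ φ = U ∧ U = U
φ ∨ ψ = U ∨ ⊥ = U
(φ ∧ φ) ∨ (φ ∨ ψ) = U ∨ U = U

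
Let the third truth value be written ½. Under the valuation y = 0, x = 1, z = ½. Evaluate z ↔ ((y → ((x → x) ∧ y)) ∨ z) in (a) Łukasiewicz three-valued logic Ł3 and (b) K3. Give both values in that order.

In Łukasiewicz three-valued logic Ł3: x → x = 1 → 1 = 1
(x → x) ∧ y = 1 ∧ 0 = 0
y → ((x → x) ∧ y) = 0 → 0 = 1
(y → ((x → x) ∧ y)) ∨ z = 1 ∨ ½ = 1
z ↔ ((y → ((x → x) ∧ y)) ∨ z) = ½ ↔ 1 = ½
In K3: x → x = 1 → 1 = 1
(x → x) ∧ y = 1 ∧ 0 = 0
y → ((x → x) ∧ y) = 0 → 0 = 1
(y → ((x → x) ∧ y)) ∨ z = 1 ∨ ½ = 1
z ↔ ((y → ((x → x) ∧ y)) ∨ z) = ½ ↔ 1 = ½

½; ½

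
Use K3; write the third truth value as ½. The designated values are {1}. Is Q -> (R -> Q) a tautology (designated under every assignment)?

No

Countermodel: Q=½, R=1 gives ½, which is not designated.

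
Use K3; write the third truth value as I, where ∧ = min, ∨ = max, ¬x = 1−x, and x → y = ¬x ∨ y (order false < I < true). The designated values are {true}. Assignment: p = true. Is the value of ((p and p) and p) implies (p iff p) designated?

Yes

p and p = true and true = true
(p and p) and p = true and true = true
p iff p = true iff true = true
((p and p) and p) implies (p iff p) = true implies true = true
true ∈ {true}.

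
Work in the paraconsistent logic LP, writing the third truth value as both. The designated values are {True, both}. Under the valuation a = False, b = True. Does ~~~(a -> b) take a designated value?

No

a -> b = False -> True = True
~(a -> b) = ~True = False
~~(a -> b) = ~False = True
~~~(a -> b) = ~True = False
False ∉ {True, both}.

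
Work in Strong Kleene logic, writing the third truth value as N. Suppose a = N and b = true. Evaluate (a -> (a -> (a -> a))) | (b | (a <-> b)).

a -> a = N -> N = N
a -> (a -> a) = N -> N = N
a -> (a -> (a -> a)) = N -> N = N
a <-> b = N <-> true = N
b | (a <-> b) = true | N = true
(a -> (a -> (a -> a))) | (b | (a <-> b)) = N | true = true

true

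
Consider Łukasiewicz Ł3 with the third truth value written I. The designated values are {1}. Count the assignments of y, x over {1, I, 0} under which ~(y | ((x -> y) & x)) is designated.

2

Designated under: (y=0, x=1); (y=0, x=0).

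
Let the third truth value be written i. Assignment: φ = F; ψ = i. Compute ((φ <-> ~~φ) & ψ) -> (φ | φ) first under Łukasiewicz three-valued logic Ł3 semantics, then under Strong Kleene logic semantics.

In Łukasiewicz three-valued logic Ł3: ~φ = ~F = T
~~φ = ~T = F
φ <-> ~~φ = F <-> F = T
(φ <-> ~~φ) & ψ = T & i = i
φ | φ = F | F = F
((φ <-> ~~φ) & ψ) -> (φ | φ) = i -> F = i  [min(1, 1−½+0)]
In Strong Kleene logic: ~φ = ~F = T
~~φ = ~T = F
φ <-> ~~φ = F <-> F = T
(φ <-> ~~φ) & ψ = T & i = i
φ | φ = F | F = F
((φ <-> ~~φ) & ψ) -> (φ | φ) = i -> F = i  [~i | F]

i; i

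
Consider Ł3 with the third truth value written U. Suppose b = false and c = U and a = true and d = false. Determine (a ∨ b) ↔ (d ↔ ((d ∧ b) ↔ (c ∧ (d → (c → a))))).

a ∨ b = true ∨ false = true
d ∧ b = false ∧ false = false
c → a = U → true = true
d → (c → a) = false → true = true
c ∧ (d → (c → a)) = U ∧ true = U
(d ∧ b) ↔ (c ∧ (d → (c → a))) = false ↔ U = U
d ↔ ((d ∧ b) ↔ (c ∧ (d → (c → a)))) = false ↔ U = U
(a ∨ b) ↔ (d ↔ ((d ∧ b) ↔ (c ∧ (d → (c → a))))) = true ↔ U = U

U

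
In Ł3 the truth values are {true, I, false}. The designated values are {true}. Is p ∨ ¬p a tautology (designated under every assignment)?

Countermodel: p=I gives I, which is not designated.

No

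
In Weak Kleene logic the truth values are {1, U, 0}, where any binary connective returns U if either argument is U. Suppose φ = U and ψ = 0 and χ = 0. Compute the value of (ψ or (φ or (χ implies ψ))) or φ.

U

χ implies ψ = 0 implies 0 = 1
φ or (χ implies ψ) = U or 1 = U
ψ or (φ or (χ implies ψ)) = 0 or U = U
(ψ or (φ or (χ implies ψ))) or φ = U or U = U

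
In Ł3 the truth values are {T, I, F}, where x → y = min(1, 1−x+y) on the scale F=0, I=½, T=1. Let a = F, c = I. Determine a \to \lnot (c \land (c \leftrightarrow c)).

c \leftrightarrow c = I \leftrightarrow I = T
c \land (c \leftrightarrow c) = I \land T = I
\lnot (c \land (c \leftrightarrow c)) = \lnot I = I
a \to \lnot (c \land (c \leftrightarrow c)) = F \to I = T

T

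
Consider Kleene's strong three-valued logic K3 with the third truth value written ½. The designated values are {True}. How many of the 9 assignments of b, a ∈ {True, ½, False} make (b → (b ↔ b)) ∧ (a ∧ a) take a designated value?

2

Designated under: (b=True, a=True); (b=False, a=True).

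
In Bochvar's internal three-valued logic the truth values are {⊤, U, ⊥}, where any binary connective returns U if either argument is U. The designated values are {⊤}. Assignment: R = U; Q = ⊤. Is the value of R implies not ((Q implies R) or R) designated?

No

Q implies R = ⊤ implies U = U
(Q implies R) or R = U or U = U
not ((Q implies R) or R) = not U = U
R implies not ((Q implies R) or R) = U implies U = U
U ∉ {⊤}.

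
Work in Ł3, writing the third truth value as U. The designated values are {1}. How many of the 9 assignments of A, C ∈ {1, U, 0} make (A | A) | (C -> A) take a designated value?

6

Of the 9 assignments, 6 give a value in {1}.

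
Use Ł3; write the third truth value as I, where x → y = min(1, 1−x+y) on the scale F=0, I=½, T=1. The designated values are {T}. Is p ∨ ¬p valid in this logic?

No

Countermodel: p=I gives I, which is not designated.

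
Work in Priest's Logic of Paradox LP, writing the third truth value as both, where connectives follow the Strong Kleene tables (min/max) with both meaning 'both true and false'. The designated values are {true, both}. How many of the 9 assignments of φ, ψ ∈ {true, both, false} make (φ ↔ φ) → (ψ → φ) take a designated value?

Of the 9 assignments, 8 give a value in {true, both}.

8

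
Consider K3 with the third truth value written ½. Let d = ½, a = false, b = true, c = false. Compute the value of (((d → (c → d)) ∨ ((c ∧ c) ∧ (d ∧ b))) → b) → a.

c → d = false → ½ = true  [¬false ∨ ½]
d → (c → d) = ½ → true = true
c ∧ c = false ∧ false = false
d ∧ b = ½ ∧ true = ½
(c ∧ c) ∧ (d ∧ b) = false ∧ ½ = false
(d → (c → d)) ∨ ((c ∧ c) ∧ (d ∧ b)) = true ∨ false = true
((d → (c → d)) ∨ ((c ∧ c) ∧ (d ∧ b))) → b = true → true = true
(((d → (c → d)) ∨ ((c ∧ c) ∧ (d ∧ b))) → b) → a = true → false = false

false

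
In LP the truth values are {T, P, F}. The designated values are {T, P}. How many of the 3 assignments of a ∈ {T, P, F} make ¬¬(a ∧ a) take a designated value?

2

a=T: T ✓
a=P: P ✓
a=F: F ·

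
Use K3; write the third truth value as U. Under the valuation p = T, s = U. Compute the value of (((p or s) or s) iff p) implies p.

T

p or s = T or U = T
(p or s) or s = T or U = T
((p or s) or s) iff p = T iff T = T
(((p or s) or s) iff p) implies p = T implies T = T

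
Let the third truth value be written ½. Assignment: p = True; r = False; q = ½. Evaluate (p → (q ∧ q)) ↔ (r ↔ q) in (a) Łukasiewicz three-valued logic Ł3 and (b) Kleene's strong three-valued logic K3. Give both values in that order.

True; ½

In Łukasiewicz three-valued logic Ł3: q ∧ q = ½ ∧ ½ = ½
p → (q ∧ q) = True → ½ = ½
r ↔ q = False ↔ ½ = ½
(p → (q ∧ q)) ↔ (r ↔ q) = ½ ↔ ½ = True
In Kleene's strong three-valued logic K3: q ∧ q = ½ ∧ ½ = ½
p → (q ∧ q) = True → ½ = ½  [¬True ∨ ½]
r ↔ q = False ↔ ½ = ½
(p → (q ∧ q)) ↔ (r ↔ q) = ½ ↔ ½ = ½
They differ because Łukasiewicz three-valued logic Ł3 and Kleene's strong three-valued logic K3 treat ½ differently under implication.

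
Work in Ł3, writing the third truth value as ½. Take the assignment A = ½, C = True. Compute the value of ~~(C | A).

C | A = True | ½ = True
~(C | A) = ~True = False
~~(C | A) = ~False = True

True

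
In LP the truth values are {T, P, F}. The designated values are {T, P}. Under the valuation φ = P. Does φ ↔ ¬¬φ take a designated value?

¬φ = ¬P = P
¬¬φ = ¬P = P
φ ↔ ¬¬φ = P ↔ P = P
P ∈ {T, P}.

Yes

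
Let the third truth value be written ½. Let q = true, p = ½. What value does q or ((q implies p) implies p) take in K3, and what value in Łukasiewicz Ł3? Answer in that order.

true; true

In K3: q implies p = true implies ½ = ½  [not true or ½]
(q implies p) implies p = ½ implies ½ = ½
q or ((q implies p) implies p) = true or ½ = true
In Łukasiewicz Ł3: q implies p = true implies ½ = ½  [min(1, 1−1+½)]
(q implies p) implies p = ½ implies ½ = true
q or ((q implies p) implies p) = true or true = true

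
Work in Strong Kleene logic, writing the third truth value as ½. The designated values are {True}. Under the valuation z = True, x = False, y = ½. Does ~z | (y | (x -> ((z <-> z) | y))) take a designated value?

~z = ~True = False
z <-> z = True <-> True = True
(z <-> z) | y = True | ½ = True
x -> ((z <-> z) | y) = False -> True = True
y | (x -> ((z <-> z) | y)) = ½ | True = True
~z | (y | (x -> ((z <-> z) | y))) = False | True = True
True ∈ {True}.

Yes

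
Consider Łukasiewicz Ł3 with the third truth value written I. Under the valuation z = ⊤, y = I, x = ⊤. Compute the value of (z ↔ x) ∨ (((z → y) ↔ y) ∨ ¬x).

⊤

z ↔ x = ⊤ ↔ ⊤ = ⊤
z → y = ⊤ → I = I  [min(1, 1−1+½)]
(z → y) ↔ y = I ↔ I = ⊤
¬x = ¬⊤ = ⊥
((z → y) ↔ y) ∨ ¬x = ⊤ ∨ ⊥ = ⊤
(z ↔ x) ∨ (((z → y) ↔ y) ∨ ¬x) = ⊤ ∨ ⊤ = ⊤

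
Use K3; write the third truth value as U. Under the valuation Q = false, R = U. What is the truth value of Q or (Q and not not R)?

not R = not U = U
not not R = not U = U
Q and not not R = false and U = false
Q or (Q and not not R) = false or false = false

false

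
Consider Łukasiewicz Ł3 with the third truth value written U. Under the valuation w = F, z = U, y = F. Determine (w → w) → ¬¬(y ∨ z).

U

w → w = F → F = T
y ∨ z = F ∨ U = U
¬(y ∨ z) = ¬U = U
¬¬(y ∨ z) = ¬U = U
(w → w) → ¬¬(y ∨ z) = T → U = U  [min(1, 1−1+½)]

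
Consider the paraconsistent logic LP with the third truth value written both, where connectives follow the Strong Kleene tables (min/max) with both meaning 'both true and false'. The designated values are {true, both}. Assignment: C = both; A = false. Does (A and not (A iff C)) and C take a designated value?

A iff C = false iff both = both
not (A iff C) = not both = both
A and not (A iff C) = false and both = false
(A and not (A iff C)) and C = false and both = false
false ∉ {true, both}.

No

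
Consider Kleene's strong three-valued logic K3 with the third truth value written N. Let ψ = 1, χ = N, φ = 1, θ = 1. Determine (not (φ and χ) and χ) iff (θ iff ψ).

φ and χ = 1 and N = N
not (φ and χ) = not N = N
not (φ and χ) and χ = N and N = N
θ iff ψ = 1 iff 1 = 1
(not (φ and χ) and χ) iff (θ iff ψ) = N iff 1 = N

N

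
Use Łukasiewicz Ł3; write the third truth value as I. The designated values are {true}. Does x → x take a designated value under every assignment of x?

Yes

Every assignment of x over {true, I, false} gives a value in {true}.
In particular, with x=I: x → x = true.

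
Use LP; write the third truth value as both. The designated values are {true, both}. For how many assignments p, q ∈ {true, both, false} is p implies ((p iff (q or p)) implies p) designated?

9

Of the 9 assignments, 9 give a value in {true, both}.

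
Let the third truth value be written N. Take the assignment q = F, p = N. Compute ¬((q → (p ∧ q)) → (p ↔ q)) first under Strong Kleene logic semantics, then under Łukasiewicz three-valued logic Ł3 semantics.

N; N

In Strong Kleene logic: p ∧ q = N ∧ F = F
q → (p ∧ q) = F → F = T
p ↔ q = N ↔ F = N
(q → (p ∧ q)) → (p ↔ q) = T → N = N  [¬T ∨ N]
¬((q → (p ∧ q)) → (p ↔ q)) = ¬N = N
In Łukasiewicz three-valued logic Ł3: p ∧ q = N ∧ F = F
q → (p ∧ q) = F → F = T
p ↔ q = N ↔ F = N  [1 − |½−0|]
(q → (p ∧ q)) → (p ↔ q) = T → N = N
¬((q → (p ∧ q)) → (p ↔ q)) = ¬N = N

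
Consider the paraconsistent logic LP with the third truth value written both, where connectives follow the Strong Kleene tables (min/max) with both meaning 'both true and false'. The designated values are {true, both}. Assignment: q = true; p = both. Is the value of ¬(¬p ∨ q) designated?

No

¬p = ¬both = both
¬p ∨ q = both ∨ true = true
¬(¬p ∨ q) = ¬true = false
false ∉ {true, both}.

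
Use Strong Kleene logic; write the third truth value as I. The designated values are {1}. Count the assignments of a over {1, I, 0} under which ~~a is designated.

a=1: 1 ✓
a=I: I ·
a=0: 0 ·

1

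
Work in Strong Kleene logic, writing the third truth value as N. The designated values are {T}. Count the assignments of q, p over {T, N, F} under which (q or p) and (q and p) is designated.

1

Designated under: (q=T, p=T).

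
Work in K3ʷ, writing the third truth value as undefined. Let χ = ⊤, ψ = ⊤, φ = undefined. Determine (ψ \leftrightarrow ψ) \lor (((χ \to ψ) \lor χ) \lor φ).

undefined

ψ \leftrightarrow ψ = ⊤ \leftrightarrow ⊤ = ⊤
χ \to ψ = ⊤ \to ⊤ = ⊤
(χ \to ψ) \lor χ = ⊤ \lor ⊤ = ⊤
((χ \to ψ) \lor χ) \lor φ = ⊤ \lor undefined = undefined
(ψ \leftrightarrow ψ) \lor (((χ \to ψ) \lor χ) \lor φ) = ⊤ \lor undefined = undefined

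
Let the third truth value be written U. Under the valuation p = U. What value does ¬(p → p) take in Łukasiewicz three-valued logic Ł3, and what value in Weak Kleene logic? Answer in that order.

0; U

In Łukasiewicz three-valued logic Ł3: p → p = U → U = 1  [min(1, 1−½+½)]
¬(p → p) = ¬1 = 0
In Weak Kleene logic: p → p = U → U = U  [any arg is the third value ⇒ result is the third value]
¬(p → p) = ¬U = U
They differ because Łukasiewicz three-valued logic Ł3 and Weak Kleene logic treat U differently under the binary connectives.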